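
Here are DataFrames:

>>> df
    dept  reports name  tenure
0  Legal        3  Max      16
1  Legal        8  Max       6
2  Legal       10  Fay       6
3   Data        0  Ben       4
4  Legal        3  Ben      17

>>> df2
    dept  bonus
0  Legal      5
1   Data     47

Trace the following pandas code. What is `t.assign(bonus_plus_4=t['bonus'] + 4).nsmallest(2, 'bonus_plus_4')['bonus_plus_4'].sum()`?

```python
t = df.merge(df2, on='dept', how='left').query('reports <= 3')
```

merge on 'dept' (how='left') → 5 rows:
    dept  reports name  tenure  bonus
0  Legal        3  Max      16      5
1  Legal        8  Max       6      5
2  Legal       10  Fay       6      5
3   Data        0  Ben       4     47
4  Legal        3  Ben      17      5
filter rows where reports <= 3:
    dept  reports name  tenure  bonus
0  Legal        3  Max      16      5
3   Data        0  Ben       4     47
4  Legal        3  Ben      17      5
add column bonus_plus_4 = t['bonus'] + 4:
    dept  reports name  tenure  bonus  bonus_plus_4
0  Legal        3  Max      16      5             9
3   Data        0  Ben       4     47            51
4  Legal        3  Ben      17      5             9
take 2 rows with smallest bonus_plus_4:
    dept  reports name  tenure  bonus  bonus_plus_4
0  Legal        3  Max      16      5             9
4  Legal        3  Ben      17      5             9

18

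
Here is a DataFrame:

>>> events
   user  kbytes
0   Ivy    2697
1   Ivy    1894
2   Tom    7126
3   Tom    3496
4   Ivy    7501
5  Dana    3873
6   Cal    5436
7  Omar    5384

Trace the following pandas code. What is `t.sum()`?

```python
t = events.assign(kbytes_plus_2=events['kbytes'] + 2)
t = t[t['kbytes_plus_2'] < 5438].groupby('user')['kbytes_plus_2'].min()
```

add column kbytes_plus_2 = events['kbytes'] + 2:
   user  kbytes  kbytes_plus_2
0   Ivy    2697           2699
1   Ivy    1894           1896
2   Tom    7126           7128
3   Tom    3496           3498
4   Ivy    7501           7503
5  Dana    3873           3875
6   Cal    5436           5438
7  Omar    5384           5386
filter rows where kbytes_plus_2 < 5438:
   user  kbytes  kbytes_plus_2
0   Ivy    2697           2699
1   Ivy    1894           1896
3   Tom    3496           3498
5  Dana    3873           3875
7  Omar    5384           5386
group by user, min of kbytes_plus_2:
user
Dana    3875
Ivy     1896
Omar    5386
Tom     3498
Name: kbytes_plus_2, dtype: int64

14655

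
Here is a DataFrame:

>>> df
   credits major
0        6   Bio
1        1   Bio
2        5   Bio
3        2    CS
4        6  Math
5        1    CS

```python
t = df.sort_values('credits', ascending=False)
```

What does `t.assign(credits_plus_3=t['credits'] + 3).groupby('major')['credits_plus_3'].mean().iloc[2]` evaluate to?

sort by credits descending:
   credits major
0        6   Bio
4        6  Math
2        5   Bio
3        2    CS
1        1   Bio
5        1    CS
add column credits_plus_3 = t['credits'] + 3:
   credits major  credits_plus_3
0        6   Bio               9
4        6  Math               9
2        5   Bio               8
3        2    CS               5
1        1   Bio               4
5        1    CS               4
group by major, mean of credits_plus_3:
major
Bio     7.0
CS      4.5
Math    9.0
Name: credits_plus_3, dtype: float64
Reading off the value at position 2, we get 9.0.

9.0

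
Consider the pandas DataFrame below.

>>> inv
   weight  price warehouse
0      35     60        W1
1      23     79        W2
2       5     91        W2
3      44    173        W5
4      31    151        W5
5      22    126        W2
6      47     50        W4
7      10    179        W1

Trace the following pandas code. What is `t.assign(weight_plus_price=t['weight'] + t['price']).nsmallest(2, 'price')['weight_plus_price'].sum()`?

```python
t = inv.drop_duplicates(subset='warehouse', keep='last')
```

drop duplicate warehouse (keep=last):
   weight  price warehouse
4      31    151        W5
5      22    126        W2
6      47     50        W4
7      10    179        W1
add column weight_plus_price = t['weight'] + t['price']:
   weight  price warehouse  weight_plus_price
4      31    151        W5                182
5      22    126        W2                148
6      47     50        W4                 97
7      10    179        W1                189
take 2 rows with smallest price:
   weight  price warehouse  weight_plus_price
6      47     50        W4                 97
5      22    126        W2                148
Then the sum of column 'weight_plus_price': 245

245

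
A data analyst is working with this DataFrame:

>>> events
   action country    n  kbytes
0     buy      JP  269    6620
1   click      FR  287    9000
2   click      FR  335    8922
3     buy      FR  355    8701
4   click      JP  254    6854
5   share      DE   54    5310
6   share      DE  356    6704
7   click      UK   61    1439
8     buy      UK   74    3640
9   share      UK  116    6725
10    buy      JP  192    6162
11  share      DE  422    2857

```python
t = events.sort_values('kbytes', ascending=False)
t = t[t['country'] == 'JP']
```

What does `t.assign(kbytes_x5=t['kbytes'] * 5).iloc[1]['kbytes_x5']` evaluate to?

sort by kbytes descending:
   action country    n  kbytes
1   click      FR  287    9000
2   click      FR  335    8922
3     buy      FR  355    8701
4   click      JP  254    6854
9   share      UK  116    6725
6   share      DE  356    6704
0     buy      JP  269    6620
10    buy      JP  192    6162
5   share      DE   54    5310
8     buy      UK   74    3640
11  share      DE  422    2857
7   click      UK   61    1439
filter rows where country == 'JP':
   action country    n  kbytes
4   click      JP  254    6854
0     buy      JP  269    6620
10    buy      JP  192    6162
add column kbytes_x5 = t['kbytes'] * 5:
   action country    n  kbytes  kbytes_x5
4   click      JP  254    6854      34270
0     buy      JP  269    6620      33100
10    buy      JP  192    6162      30810
The value at position 1, column 'kbytes_x5' is 33100.

33100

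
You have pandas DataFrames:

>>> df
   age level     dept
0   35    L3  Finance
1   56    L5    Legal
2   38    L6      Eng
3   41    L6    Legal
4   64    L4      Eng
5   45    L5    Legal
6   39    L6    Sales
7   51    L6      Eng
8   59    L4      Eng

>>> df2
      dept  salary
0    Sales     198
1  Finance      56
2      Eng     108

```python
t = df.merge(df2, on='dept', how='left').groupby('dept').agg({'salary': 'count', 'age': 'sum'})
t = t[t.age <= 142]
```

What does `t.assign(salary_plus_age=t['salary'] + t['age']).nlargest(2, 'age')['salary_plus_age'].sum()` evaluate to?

merge on 'dept' (how='left') → 9 rows:
   age level     dept  salary
0   35    L3  Finance    56.0
1   56    L5    Legal     NaN
2   38    L6      Eng   108.0
3   41    L6    Legal     NaN
4   64    L4      Eng   108.0
5   45    L5    Legal     NaN
6   39    L6    Sales   198.0
7   51    L6      Eng   108.0
8   59    L4      Eng   108.0
group by dept: count(salary), sum(age):
         salary  age
dept                
Eng           4  212
Finance       1   35
Legal         0  142
Sales         1   39
filter rows where age <= 142:
         salary  age
dept                
Finance       1   35
Legal         0  142
Sales         1   39
add column salary_plus_age = t['salary'] + t['age']:
         salary  age  salary_plus_age
dept                                 
Finance       1   35               36
Legal         0  142              142
Sales         1   39               40
take 2 rows with largest age:
       salary  age  salary_plus_age
dept                               
Legal       0  142              142
Sales       1   39               40

182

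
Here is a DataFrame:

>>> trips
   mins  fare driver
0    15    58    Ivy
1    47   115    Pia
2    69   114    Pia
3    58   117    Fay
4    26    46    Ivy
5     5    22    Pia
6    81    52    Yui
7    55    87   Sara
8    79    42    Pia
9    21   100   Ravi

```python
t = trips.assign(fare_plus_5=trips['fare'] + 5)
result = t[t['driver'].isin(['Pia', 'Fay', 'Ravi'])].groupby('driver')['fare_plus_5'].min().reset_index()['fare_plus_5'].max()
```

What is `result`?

add column fare_plus_5 = trips['fare'] + 5:
   mins  fare driver  fare_plus_5
0    15    58    Ivy           63
1    47   115    Pia          120
2    69   114    Pia          119
3    58   117    Fay          122
4    26    46    Ivy           51
5     5    22    Pia           27
6    81    52    Yui           57
7    55    87   Sara           92
8    79    42    Pia           47
9    21   100   Ravi          105
filter rows where driver in ['Pia', 'Fay', 'Ravi']:
   mins  fare driver  fare_plus_5
1    47   115    Pia          120
2    69   114    Pia          119
3    58   117    Fay          122
5     5    22    Pia           27
8    79    42    Pia           47
9    21   100   Ravi          105
group by driver, min of fare_plus_5:
driver
Fay     122
Pia      27
Ravi    105
Name: fare_plus_5, dtype: int64
reset_index():
  driver  fare_plus_5
0    Fay          122
1    Pia           27
2   Ravi          105
So max() = 122.

122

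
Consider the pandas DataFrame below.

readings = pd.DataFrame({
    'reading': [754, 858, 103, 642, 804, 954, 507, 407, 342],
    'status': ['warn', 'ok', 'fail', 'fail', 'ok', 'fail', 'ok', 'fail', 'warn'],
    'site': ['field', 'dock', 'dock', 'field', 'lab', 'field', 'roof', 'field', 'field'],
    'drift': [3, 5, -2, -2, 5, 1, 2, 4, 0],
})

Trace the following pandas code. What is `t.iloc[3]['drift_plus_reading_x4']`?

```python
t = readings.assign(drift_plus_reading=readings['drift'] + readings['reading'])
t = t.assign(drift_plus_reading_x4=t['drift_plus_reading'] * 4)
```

add column drift_plus_reading = readings['drift'] + readings['reading']:
   reading status   site  drift  drift_plus_reading
0      754   warn  field      3                 757
1      858     ok   dock      5                 863
2      103   fail   dock     -2                 101
3      642   fail  field     -2                 640
4      804     ok    lab      5                 809
5      954   fail  field      1                 955
6      507     ok   roof      2                 509
7      407   fail  field      4                 411
8      342   warn  field      0                 342
add column drift_plus_reading_x4 = t['drift_plus_reading'] * 4:
   reading status   site  drift  drift_plus_reading  drift_plus_reading_x4
0      754   warn  field      3                 757                   3028
1      858     ok   dock      5                 863                   3452
2      103   fail   dock     -2                 101                    404
3      642   fail  field     -2                 640                   2560
4      804     ok    lab      5                 809                   3236
5      954   fail  field      1                 955                   3820
6      507     ok   roof      2                 509                   2036
7      407   fail  field      4                 411                   1644
8      342   warn  field      0                 342                   1368

2560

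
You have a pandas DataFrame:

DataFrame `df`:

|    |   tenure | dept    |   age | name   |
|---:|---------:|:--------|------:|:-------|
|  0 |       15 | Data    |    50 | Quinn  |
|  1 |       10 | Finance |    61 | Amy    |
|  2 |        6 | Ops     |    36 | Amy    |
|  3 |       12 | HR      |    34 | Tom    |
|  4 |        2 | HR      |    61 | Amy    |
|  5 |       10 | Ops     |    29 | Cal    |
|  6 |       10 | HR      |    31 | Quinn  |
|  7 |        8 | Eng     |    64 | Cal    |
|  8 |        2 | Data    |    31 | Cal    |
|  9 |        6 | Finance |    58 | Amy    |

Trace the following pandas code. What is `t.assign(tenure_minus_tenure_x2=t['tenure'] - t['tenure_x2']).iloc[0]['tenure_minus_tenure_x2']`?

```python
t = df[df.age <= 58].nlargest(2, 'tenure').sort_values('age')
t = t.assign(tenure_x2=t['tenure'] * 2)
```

filter rows where age <= 58:
   tenure     dept  age   name
0      15     Data   50  Quinn
2       6      Ops   36    Amy
3      12       HR   34    Tom
5      10      Ops   29    Cal
6      10       HR   31  Quinn
8       2     Data   31    Cal
9       6  Finance   58    Amy
take 2 rows with largest tenure:
   tenure  dept  age   name
0      15  Data   50  Quinn
3      12    HR   34    Tom
sort by age:
   tenure  dept  age   name
3      12    HR   34    Tom
0      15  Data   50  Quinn
add column tenure_x2 = t['tenure'] * 2:
   tenure  dept  age   name  tenure_x2
3      12    HR   34    Tom         24
0      15  Data   50  Quinn         30
add column tenure_minus_tenure_x2 = t['tenure'] - t['tenure_x2']:
   tenure  dept  age   name  tenure_x2  tenure_minus_tenure_x2
3      12    HR   34    Tom         24                     -12
0      15  Data   50  Quinn         30                     -15
The value at position 0, column 'tenure_minus_tenure_x2' is -12.

-12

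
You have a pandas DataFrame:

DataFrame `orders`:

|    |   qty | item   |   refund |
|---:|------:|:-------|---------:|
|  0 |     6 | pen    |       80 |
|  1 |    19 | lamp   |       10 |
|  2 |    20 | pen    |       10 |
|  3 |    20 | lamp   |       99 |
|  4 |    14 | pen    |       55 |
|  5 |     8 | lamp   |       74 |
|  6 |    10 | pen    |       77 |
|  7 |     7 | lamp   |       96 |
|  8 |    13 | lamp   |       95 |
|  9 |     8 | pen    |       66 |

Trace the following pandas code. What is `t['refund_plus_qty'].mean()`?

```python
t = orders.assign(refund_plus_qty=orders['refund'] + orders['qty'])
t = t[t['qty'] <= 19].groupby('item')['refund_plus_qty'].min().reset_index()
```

add column refund_plus_qty = orders['refund'] + orders['qty']:
   qty  item  refund  refund_plus_qty
0    6   pen      80               86
1   19  lamp      10               29
2   20   pen      10               30
3   20  lamp      99              119
4   14   pen      55               69
5    8  lamp      74               82
6   10   pen      77               87
7    7  lamp      96              103
8   13  lamp      95              108
9    8   pen      66               74
filter rows where qty <= 19:
   qty  item  refund  refund_plus_qty
0    6   pen      80               86
1   19  lamp      10               29
4   14   pen      55               69
5    8  lamp      74               82
6   10   pen      77               87
7    7  lamp      96              103
8   13  lamp      95              108
9    8   pen      66               74
group by item, min of refund_plus_qty:
item
lamp    29
pen     69
Name: refund_plus_qty, dtype: int64
reset_index():
   item  refund_plus_qty
0  lamp               29
1   pen               69
So mean() = 49.0.

49.0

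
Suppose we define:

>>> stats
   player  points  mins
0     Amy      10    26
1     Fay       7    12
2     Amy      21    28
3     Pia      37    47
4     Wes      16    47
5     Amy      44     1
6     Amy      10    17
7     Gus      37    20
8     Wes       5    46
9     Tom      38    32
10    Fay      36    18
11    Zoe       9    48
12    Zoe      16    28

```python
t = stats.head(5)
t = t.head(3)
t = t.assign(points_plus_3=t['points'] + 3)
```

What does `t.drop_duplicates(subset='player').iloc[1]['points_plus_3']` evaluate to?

10

take first 5 rows:
  player  points  mins
0    Amy      10    26
1    Fay       7    12
2    Amy      21    28
3    Pia      37    47
4    Wes      16    47
take first 3 rows:
  player  points  mins
0    Amy      10    26
1    Fay       7    12
2    Amy      21    28
add column points_plus_3 = t['points'] + 3:
  player  points  mins  points_plus_3
0    Amy      10    26             13
1    Fay       7    12             10
2    Amy      21    28             24
drop duplicate player (keep=first):
  player  points  mins  points_plus_3
0    Amy      10    26             13
1    Fay       7    12             10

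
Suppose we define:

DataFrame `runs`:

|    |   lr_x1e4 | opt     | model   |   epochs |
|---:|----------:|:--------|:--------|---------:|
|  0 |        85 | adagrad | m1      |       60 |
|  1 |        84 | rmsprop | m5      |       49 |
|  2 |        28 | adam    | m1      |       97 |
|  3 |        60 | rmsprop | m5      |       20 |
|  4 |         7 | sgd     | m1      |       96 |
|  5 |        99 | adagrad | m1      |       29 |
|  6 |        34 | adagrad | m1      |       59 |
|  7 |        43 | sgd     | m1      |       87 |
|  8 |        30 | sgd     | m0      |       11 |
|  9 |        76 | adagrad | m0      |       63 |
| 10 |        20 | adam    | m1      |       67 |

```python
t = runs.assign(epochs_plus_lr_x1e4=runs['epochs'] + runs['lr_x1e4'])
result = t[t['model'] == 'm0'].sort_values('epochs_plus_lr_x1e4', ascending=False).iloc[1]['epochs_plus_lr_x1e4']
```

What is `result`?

add column epochs_plus_lr_x1e4 = runs['epochs'] + runs['lr_x1e4']:
    lr_x1e4      opt model  epochs  epochs_plus_lr_x1e4
0        85  adagrad    m1      60                  145
1        84  rmsprop    m5      49                  133
2        28     adam    m1      97                  125
3        60  rmsprop    m5      20                   80
4         7      sgd    m1      96                  103
5        99  adagrad    m1      29                  128
6        34  adagrad    m1      59                   93
7        43      sgd    m1      87                  130
8        30      sgd    m0      11                   41
9        76  adagrad    m0      63                  139
10       20     adam    m1      67                   87
filter rows where model == 'm0':
   lr_x1e4      opt model  epochs  epochs_plus_lr_x1e4
8       30      sgd    m0      11                   41
9       76  adagrad    m0      63                  139
sort by epochs_plus_lr_x1e4 descending:
   lr_x1e4      opt model  epochs  epochs_plus_lr_x1e4
9       76  adagrad    m0      63                  139
8       30      sgd    m0      11                   41
So iloc[1]['epochs_plus_lr_x1e4'] = 41.

41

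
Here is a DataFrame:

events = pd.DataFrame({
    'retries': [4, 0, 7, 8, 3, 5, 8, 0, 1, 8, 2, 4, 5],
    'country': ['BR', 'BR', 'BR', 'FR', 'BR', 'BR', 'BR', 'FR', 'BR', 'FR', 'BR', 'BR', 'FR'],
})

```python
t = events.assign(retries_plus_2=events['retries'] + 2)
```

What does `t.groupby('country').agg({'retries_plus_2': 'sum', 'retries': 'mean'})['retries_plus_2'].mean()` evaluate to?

add column retries_plus_2 = events['retries'] + 2:
    retries country  retries_plus_2
0         4      BR               6
1         0      BR               2
2         7      BR               9
3         8      FR              10
4         3      BR               5
5         5      BR               7
6         8      BR              10
7         0      FR               2
8         1      BR               3
9         8      FR              10
10        2      BR               4
11        4      BR               6
12        5      FR               7
group by country: sum(retries_plus_2), mean(retries):
         retries_plus_2   retries
country                          
BR                   52  3.777778
FR                   29  5.250000
The mean of column 'retries_plus_2' is 40.5.

40.5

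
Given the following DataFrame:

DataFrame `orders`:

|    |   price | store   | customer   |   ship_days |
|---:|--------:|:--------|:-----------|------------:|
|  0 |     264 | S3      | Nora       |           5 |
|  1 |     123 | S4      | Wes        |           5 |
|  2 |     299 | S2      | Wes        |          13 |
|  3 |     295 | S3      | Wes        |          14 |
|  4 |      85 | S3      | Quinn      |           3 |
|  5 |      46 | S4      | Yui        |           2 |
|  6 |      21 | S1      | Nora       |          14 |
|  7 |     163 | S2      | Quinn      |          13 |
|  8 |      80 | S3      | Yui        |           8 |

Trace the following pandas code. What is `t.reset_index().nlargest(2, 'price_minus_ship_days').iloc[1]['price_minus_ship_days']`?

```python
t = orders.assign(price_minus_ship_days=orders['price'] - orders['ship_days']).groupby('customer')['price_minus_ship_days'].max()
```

259

add column price_minus_ship_days = orders['price'] - orders['ship_days']:
   price store customer  ship_days  price_minus_ship_days
0    264    S3     Nora          5                    259
1    123    S4      Wes          5                    118
2    299    S2      Wes         13                    286
3    295    S3      Wes         14                    281
4     85    S3    Quinn          3                     82
5     46    S4      Yui          2                     44
6     21    S1     Nora         14                      7
7    163    S2    Quinn         13                    150
8     80    S3      Yui          8                     72
group by customer, max of price_minus_ship_days:
customer
Nora     259
Quinn    150
Wes      286
Yui       72
Name: price_minus_ship_days, dtype: int64
reset_index():
  customer  price_minus_ship_days
0     Nora                    259
1    Quinn                    150
2      Wes                    286
3      Yui                     72
take 2 rows with largest price_minus_ship_days:
  customer  price_minus_ship_days
2      Wes                    286
0     Nora                    259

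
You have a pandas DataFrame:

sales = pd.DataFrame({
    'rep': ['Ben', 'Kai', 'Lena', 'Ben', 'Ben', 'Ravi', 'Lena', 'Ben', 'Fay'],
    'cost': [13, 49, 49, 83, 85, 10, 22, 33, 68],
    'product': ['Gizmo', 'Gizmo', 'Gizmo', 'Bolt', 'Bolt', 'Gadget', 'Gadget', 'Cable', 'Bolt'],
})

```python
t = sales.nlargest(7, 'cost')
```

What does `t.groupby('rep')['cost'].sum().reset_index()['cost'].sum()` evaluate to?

take 7 rows with largest cost:
    rep  cost product
4   Ben    85    Bolt
3   Ben    83    Bolt
8   Fay    68    Bolt
1   Kai    49   Gizmo
2  Lena    49   Gizmo
7   Ben    33   Cable
6  Lena    22  Gadget
group by rep, sum of cost:
rep
Ben     201
Fay      68
Kai      49
Lena     71
Name: cost, dtype: int64
reset_index():
    rep  cost
0   Ben   201
1   Fay    68
2   Kai    49
3  Lena    71
Reading off the sum of column 'cost', we get 389.

389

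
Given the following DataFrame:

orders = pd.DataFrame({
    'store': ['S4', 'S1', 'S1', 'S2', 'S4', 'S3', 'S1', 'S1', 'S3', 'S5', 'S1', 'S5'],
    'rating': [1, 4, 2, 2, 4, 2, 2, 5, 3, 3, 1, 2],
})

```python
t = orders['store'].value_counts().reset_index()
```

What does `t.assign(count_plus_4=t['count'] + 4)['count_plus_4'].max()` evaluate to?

9

value_counts of store:
store
S1    5
S4    2
S3    2
S5    2
S2    1
Name: count, dtype: int64
reset_index():
  store  count
0    S1      5
1    S4      2
2    S3      2
3    S5      2
4    S2      1
add column count_plus_4 = t['count'] + 4:
  store  count  count_plus_4
0    S1      5             9
1    S4      2             6
2    S3      2             6
3    S5      2             6
4    S2      1             5
Finally, max of column 'count_plus_4' = 9.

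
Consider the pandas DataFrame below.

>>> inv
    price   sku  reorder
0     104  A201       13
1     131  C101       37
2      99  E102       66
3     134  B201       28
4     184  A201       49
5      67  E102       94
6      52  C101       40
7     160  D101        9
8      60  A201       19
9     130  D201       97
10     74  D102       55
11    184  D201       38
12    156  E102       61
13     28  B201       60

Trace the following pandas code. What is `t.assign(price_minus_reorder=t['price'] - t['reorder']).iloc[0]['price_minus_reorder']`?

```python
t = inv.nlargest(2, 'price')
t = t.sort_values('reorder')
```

take 2 rows with largest price:
    price   sku  reorder
4     184  A201       49
11    184  D201       38
sort by reorder:
    price   sku  reorder
11    184  D201       38
4     184  A201       49
add column price_minus_reorder = t['price'] - t['reorder']:
    price   sku  reorder  price_minus_reorder
11    184  D201       38                  146
4     184  A201       49                  135
Hence 146.

146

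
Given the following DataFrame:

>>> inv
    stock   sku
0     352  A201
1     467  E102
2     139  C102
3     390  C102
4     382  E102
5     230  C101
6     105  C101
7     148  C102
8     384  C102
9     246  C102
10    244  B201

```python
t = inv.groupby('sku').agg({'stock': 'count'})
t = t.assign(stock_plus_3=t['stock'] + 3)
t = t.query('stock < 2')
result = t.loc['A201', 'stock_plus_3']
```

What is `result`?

4

group by sku, count of stock:
      stock
sku        
A201      1
B201      1
C101      2
C102      5
E102      2
add column stock_plus_3 = t['stock'] + 3:
      stock  stock_plus_3
sku                      
A201      1             4
B201      1             4
C101      2             5
C102      5             8
E102      2             5
filter rows where stock < 2:
      stock  stock_plus_3
sku                      
A201      1             4
B201      1             4
Reading off the value at row 'A201', column 'stock_plus_3', we get 4.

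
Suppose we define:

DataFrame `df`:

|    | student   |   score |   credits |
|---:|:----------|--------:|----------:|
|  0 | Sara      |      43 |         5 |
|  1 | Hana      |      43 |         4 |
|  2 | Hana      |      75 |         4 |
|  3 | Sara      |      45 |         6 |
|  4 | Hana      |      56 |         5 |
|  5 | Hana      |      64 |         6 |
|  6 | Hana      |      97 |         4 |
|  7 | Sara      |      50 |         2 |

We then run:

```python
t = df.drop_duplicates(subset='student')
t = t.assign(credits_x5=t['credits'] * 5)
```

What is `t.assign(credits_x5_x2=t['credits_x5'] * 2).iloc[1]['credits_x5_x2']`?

drop duplicate student (keep=first):
  student  score  credits
0    Sara     43        5
1    Hana     43        4
add column credits_x5 = t['credits'] * 5:
  student  score  credits  credits_x5
0    Sara     43        5          25
1    Hana     43        4          20
add column credits_x5_x2 = t['credits_x5'] * 2:
  student  score  credits  credits_x5  credits_x5_x2
0    Sara     43        5          25             50
1    Hana     43        4          20             40
The value at position 1, column 'credits_x5_x2' is 40.

40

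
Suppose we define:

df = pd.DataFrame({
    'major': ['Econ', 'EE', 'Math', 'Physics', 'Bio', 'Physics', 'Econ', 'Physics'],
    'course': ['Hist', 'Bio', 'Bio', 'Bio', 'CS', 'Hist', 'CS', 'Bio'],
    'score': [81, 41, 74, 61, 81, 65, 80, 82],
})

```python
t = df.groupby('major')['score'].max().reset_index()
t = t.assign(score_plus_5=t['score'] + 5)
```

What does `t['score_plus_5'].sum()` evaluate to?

384

group by major, max of score:
major
Bio        81
EE         41
Econ       81
Math       74
Physics    82
Name: score, dtype: int64
reset_index():
     major  score
0      Bio     81
1       EE     41
2     Econ     81
3     Math     74
4  Physics     82
add column score_plus_5 = t['score'] + 5:
     major  score  score_plus_5
0      Bio     81            86
1       EE     41            46
2     Econ     81            86
3     Math     74            79
4  Physics     82            87
Finally, sum of column 'score_plus_5' = 384.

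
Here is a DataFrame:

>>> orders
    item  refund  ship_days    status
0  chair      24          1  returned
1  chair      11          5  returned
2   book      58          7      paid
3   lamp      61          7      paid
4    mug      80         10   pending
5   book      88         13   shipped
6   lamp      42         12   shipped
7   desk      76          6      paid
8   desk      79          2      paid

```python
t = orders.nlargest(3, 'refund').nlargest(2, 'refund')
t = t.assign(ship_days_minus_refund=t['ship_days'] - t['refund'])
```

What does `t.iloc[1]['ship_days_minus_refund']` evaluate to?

take 3 rows with largest refund:
   item  refund  ship_days   status
5  book      88         13  shipped
4   mug      80         10  pending
8  desk      79          2     paid
take 2 rows with largest refund:
   item  refund  ship_days   status
5  book      88         13  shipped
4   mug      80         10  pending
add column ship_days_minus_refund = t['ship_days'] - t['refund']:
   item  refund  ship_days   status  ship_days_minus_refund
5  book      88         13  shipped                     -75
4   mug      80         10  pending                     -70
value at position 1, column 'ship_days_minus_refund' → -70

-70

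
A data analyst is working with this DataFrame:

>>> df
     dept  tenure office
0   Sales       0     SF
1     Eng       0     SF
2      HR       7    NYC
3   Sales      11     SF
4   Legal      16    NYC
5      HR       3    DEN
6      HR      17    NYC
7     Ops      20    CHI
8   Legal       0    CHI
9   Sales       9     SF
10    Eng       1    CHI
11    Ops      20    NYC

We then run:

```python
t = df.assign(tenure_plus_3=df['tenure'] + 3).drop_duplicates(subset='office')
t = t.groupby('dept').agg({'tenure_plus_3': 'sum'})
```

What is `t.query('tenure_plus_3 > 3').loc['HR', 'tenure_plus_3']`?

16

add column tenure_plus_3 = df['tenure'] + 3:
     dept  tenure office  tenure_plus_3
0   Sales       0     SF              3
1     Eng       0     SF              3
2      HR       7    NYC             10
3   Sales      11     SF             14
4   Legal      16    NYC             19
5      HR       3    DEN              6
6      HR      17    NYC             20
7     Ops      20    CHI             23
8   Legal       0    CHI              3
9   Sales       9     SF             12
10    Eng       1    CHI              4
11    Ops      20    NYC             23
drop duplicate office (keep=first):
    dept  tenure office  tenure_plus_3
0  Sales       0     SF              3
2     HR       7    NYC             10
5     HR       3    DEN              6
7    Ops      20    CHI             23
group by dept, sum of tenure_plus_3:
       tenure_plus_3
dept                
HR                16
Ops               23
Sales              3
filter rows where tenure_plus_3 > 3:
      tenure_plus_3
dept               
HR               16
Ops              23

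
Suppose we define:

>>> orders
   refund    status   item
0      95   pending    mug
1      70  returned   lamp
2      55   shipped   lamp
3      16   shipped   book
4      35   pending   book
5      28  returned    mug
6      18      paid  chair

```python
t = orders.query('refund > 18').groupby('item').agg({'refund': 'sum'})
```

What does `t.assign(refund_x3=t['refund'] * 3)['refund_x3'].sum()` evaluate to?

filter rows where refund > 18:
   refund    status  item
0      95   pending   mug
1      70  returned  lamp
2      55   shipped  lamp
4      35   pending  book
5      28  returned   mug
group by item, sum of refund:
      refund
item        
book      35
lamp     125
mug      123
add column refund_x3 = t['refund'] * 3:
      refund  refund_x3
item                   
book      35        105
lamp     125        375
mug      123        369
The sum of column 'refund_x3' is 849.

849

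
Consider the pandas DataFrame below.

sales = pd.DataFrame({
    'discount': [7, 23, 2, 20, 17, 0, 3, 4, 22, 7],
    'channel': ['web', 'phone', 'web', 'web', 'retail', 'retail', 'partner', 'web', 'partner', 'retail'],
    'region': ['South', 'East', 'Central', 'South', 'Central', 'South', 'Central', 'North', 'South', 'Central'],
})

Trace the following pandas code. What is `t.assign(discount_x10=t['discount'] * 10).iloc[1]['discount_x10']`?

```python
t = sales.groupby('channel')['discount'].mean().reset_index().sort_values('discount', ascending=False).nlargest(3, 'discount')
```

group by channel, mean of discount:
channel
partner    12.50
phone      23.00
retail      8.00
web         8.25
Name: discount, dtype: float64
reset_index():
   channel  discount
0  partner     12.50
1    phone     23.00
2   retail      8.00
3      web      8.25
sort by discount descending:
   channel  discount
1    phone     23.00
0  partner     12.50
3      web      8.25
2   retail      8.00
take 3 rows with largest discount:
   channel  discount
1    phone     23.00
0  partner     12.50
3      web      8.25
add column discount_x10 = t['discount'] * 10:
   channel  discount  discount_x10
1    phone     23.00         230.0
0  partner     12.50         125.0
3      web      8.25          82.5

125.0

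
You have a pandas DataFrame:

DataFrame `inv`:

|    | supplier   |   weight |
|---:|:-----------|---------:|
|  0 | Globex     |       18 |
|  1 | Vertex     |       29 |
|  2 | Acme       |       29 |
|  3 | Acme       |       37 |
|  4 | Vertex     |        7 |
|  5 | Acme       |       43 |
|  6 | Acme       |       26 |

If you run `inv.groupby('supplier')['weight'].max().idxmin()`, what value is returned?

Globex

group by supplier, max of weight:
supplier
Acme      43
Globex    18
Vertex    29
Name: weight, dtype: int64
Then the label with the smallest value: Globex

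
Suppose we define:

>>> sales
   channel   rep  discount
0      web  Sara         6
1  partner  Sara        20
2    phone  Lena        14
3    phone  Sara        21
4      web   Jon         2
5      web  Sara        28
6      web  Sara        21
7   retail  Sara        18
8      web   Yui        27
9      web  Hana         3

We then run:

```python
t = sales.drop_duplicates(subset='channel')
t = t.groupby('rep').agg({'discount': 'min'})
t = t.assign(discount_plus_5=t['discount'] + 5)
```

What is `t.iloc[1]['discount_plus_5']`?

11

drop duplicate channel (keep=first):
   channel   rep  discount
0      web  Sara         6
1  partner  Sara        20
2    phone  Lena        14
7   retail  Sara        18
group by rep, min of discount:
      discount
rep           
Lena        14
Sara         6
add column discount_plus_5 = t['discount'] + 5:
      discount  discount_plus_5
rep                            
Lena        14               19
Sara         6               11
Hence 11.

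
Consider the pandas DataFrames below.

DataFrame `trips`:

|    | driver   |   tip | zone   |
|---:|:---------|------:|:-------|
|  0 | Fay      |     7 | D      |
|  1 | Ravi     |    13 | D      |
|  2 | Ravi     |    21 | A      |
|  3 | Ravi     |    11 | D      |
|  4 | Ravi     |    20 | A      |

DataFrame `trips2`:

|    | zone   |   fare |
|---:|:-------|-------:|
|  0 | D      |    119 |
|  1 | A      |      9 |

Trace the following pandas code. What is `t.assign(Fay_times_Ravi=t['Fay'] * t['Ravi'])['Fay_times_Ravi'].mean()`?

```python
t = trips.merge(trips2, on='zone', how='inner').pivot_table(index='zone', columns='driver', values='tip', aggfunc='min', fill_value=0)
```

merge on 'zone' (how='inner') → 5 rows:
  driver  tip zone  fare
0    Fay    7    D   119
1   Ravi   13    D   119
2   Ravi   21    A     9
3   Ravi   11    D   119
4   Ravi   20    A     9
pivot: rows=zone, cols=driver, min(tip):
driver  Fay  Ravi
zone             
A         0    20
D         7    11
add column Fay_times_Ravi = t['Fay'] * t['Ravi']:
driver  Fay  Ravi  Fay_times_Ravi
zone                             
A         0    20               0
D         7    11              77
mean of column 'Fay_times_Ravi' → 38.5

38.5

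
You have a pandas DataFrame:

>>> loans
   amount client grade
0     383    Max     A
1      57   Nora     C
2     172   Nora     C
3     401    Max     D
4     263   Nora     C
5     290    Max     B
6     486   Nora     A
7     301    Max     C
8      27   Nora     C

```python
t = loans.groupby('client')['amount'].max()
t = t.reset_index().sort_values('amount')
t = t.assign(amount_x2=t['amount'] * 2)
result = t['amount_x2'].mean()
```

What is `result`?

887.0

group by client, max of amount:
client
Max     401
Nora    486
Name: amount, dtype: int64
reset_index():
  client  amount
0    Max     401
1   Nora     486
sort by amount:
  client  amount
0    Max     401
1   Nora     486
add column amount_x2 = t['amount'] * 2:
  client  amount  amount_x2
0    Max     401        802
1   Nora     486        972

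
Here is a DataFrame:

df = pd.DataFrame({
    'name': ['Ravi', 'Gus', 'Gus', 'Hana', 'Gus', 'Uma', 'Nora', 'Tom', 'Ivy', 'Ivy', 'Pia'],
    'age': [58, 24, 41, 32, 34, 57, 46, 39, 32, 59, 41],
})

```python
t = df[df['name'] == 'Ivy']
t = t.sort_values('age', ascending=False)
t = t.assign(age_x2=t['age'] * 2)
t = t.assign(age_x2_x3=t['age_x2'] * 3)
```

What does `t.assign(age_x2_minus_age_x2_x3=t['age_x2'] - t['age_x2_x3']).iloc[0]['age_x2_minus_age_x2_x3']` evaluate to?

-236

filter rows where name == 'Ivy':
  name  age
8  Ivy   32
9  Ivy   59
sort by age descending:
  name  age
9  Ivy   59
8  Ivy   32
add column age_x2 = t['age'] * 2:
  name  age  age_x2
9  Ivy   59     118
8  Ivy   32      64
add column age_x2_x3 = t['age_x2'] * 3:
  name  age  age_x2  age_x2_x3
9  Ivy   59     118        354
8  Ivy   32      64        192
add column age_x2_minus_age_x2_x3 = t['age_x2'] - t['age_x2_x3']:
  name  age  age_x2  age_x2_x3  age_x2_minus_age_x2_x3
9  Ivy   59     118        354                    -236
8  Ivy   32      64        192                    -128
Hence -236.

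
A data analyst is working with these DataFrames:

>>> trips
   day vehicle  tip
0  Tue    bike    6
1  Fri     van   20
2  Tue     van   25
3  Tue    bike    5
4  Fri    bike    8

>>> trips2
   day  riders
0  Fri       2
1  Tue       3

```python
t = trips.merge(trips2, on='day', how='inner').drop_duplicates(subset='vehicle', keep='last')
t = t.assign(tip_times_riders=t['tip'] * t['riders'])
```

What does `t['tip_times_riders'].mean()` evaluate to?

45.5

merge on 'day' (how='inner') → 5 rows:
   day vehicle  tip  riders
0  Tue    bike    6       3
1  Fri     van   20       2
2  Tue     van   25       3
3  Tue    bike    5       3
4  Fri    bike    8       2
drop duplicate vehicle (keep=last):
   day vehicle  tip  riders
2  Tue     van   25       3
4  Fri    bike    8       2
add column tip_times_riders = t['tip'] * t['riders']:
   day vehicle  tip  riders  tip_times_riders
2  Tue     van   25       3                75
4  Fri    bike    8       2                16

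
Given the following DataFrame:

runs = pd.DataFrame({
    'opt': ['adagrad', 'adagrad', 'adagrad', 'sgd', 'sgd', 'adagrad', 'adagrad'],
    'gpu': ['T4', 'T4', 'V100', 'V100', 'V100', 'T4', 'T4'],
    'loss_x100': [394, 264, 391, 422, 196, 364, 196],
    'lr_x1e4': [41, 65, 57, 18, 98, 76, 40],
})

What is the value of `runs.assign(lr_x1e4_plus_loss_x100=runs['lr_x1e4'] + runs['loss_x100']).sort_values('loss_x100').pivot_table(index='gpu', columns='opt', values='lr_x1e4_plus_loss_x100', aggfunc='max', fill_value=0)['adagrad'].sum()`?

add column lr_x1e4_plus_loss_x100 = runs['lr_x1e4'] + runs['loss_x100']:
       opt   gpu  loss_x100  lr_x1e4  lr_x1e4_plus_loss_x100
0  adagrad    T4        394       41                     435
1  adagrad    T4        264       65                     329
2  adagrad  V100        391       57                     448
3      sgd  V100        422       18                     440
4      sgd  V100        196       98                     294
5  adagrad    T4        364       76                     440
6  adagrad    T4        196       40                     236
sort by loss_x100:
       opt   gpu  loss_x100  lr_x1e4  lr_x1e4_plus_loss_x100
4      sgd  V100        196       98                     294
6  adagrad    T4        196       40                     236
1  adagrad    T4        264       65                     329
5  adagrad    T4        364       76                     440
2  adagrad  V100        391       57                     448
0  adagrad    T4        394       41                     435
3      sgd  V100        422       18                     440
pivot: rows=gpu, cols=opt, max(lr_x1e4_plus_loss_x100):
opt   adagrad  sgd
gpu               
T4        440    0
V100      448  440
So sum() = 888.

888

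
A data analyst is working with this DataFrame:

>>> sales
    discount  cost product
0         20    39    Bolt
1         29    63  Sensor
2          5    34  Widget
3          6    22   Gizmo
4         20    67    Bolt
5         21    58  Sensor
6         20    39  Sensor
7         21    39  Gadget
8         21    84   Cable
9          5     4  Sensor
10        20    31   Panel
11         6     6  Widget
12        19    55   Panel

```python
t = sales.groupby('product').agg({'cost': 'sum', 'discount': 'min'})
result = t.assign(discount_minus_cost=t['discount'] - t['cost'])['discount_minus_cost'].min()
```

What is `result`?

group by product: sum(cost), min(discount):
         cost  discount
product                
Bolt      106        20
Cable      84        21
Gadget     39        21
Gizmo      22         6
Panel      86        19
Sensor    164         5
Widget     40         5
add column discount_minus_cost = t['discount'] - t['cost']:
         cost  discount  discount_minus_cost
product                                     
Bolt      106        20                  -86
Cable      84        21                  -63
Gadget     39        21                  -18
Gizmo      22         6                  -16
Panel      86        19                  -67
Sensor    164         5                 -159
Widget     40         5                  -35

-159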